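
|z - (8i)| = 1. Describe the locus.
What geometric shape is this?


|z - z0| = r is a circle with center z0 and radius r.
Center = (0, 8), radius = 1

Circle with center (0, 8) and radius 1


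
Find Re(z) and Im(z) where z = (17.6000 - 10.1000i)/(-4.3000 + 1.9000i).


Multiply by conjugate: (17.6000 - 10.1000i)(-4.3000 - 1.9000i) / ((-4.3)^2 + 1.9^2)
Numerator real = 17.6*(-4.3) - (10.1)*1.9 = -94.87
Numerator imag = -10.1*(-4.3) - 17.6*1.9 = 9.99
Denominator = 22.1
Re(z) = -94.87/22.1 = -4.2928
Im(z) = 9.99/22.1 = 0.4520

Re(z) = -4.2928, Im(z) = 0.4520


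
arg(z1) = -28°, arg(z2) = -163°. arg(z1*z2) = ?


arg(z1*z2) = -28° - 163° = -191°
Normalized to (-180°, 180°]: 169°

169°


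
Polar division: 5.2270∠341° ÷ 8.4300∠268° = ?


r = 5.2270 / 8.4300 = 0.6200
theta = 341° - 268° = 73° = 73° (mod 360)

0.6200 cis(73°)


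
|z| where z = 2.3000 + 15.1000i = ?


|z| = sqrt(2.3^2 + 15.1^2) = sqrt(5.29 + 228.01) = sqrt(233.3) = 15.2742

|z| = 15.2742


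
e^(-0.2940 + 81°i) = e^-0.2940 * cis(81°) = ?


e^-0.2940 = 0.7453
cos(81°) = 0.1564
sin(81°) = 0.9877
Real = 0.7453*0.1564 = 0.1166
Imag = 0.7453*0.9877 = 0.7361

0.1166 + 0.7361i


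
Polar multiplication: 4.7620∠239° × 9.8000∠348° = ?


r = 4.7620 * 9.8000 = 46.6676
theta = 239° + 348° = 587° = 227° (mod 360)

46.6676 cis(227°)


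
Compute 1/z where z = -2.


|z|^2 = 4+0 = 4
1/z = (-2 - 0i)/4

1/z = -0.5000 + 0i


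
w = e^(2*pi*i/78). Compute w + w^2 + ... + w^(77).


With w = e^(2*pi*i/78), all 78 of the 78th roots of unity w^0 = 1, w, ..., w^(77) sum to 0: 1 + w + ... + w^(77) = (1 - w^78)/(1 - w) = 0 since w^78 = 1, w ≠ 1.
Removing the root 1: w + w^2 + ... + w^(77) = 0 - 1 = -1

Sum = -1


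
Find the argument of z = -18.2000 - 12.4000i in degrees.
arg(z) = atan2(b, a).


Re = -18.2, Im = -12.4
arg = atan2(-12.4, -18.2) = -145.7327 degrees

arg(z) = -145.7327 degrees


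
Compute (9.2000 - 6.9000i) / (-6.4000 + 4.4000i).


Conjugate of z2 = -6.4000 - 4.4000i
Numerator: (9.2000 - 6.9000i)(-6.4000 - 4.4000i) = -89.2400 + 3.6800i
Denominator: (-6.4)^2 + 4.4^2 = 60.32
Result = (-89.2400 + 3.6800i)/60.32

-1.4794 + 0.0610i


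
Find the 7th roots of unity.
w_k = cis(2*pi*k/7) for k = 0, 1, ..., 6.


The 7th roots of unity are cis(360k/7°) for k=0..6
Angle step = 360/7 = 51.4286°
Primitive root: cis(51.4286°)
Primitive root = 0.6235 + 0.7818i

7 roots at angles: 0°, 51.4286°, 102.8571°, 154.2857°, 205.7143°, 257.1429°, 308.5714°


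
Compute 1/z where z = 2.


|z|^2 = 4+0 = 4
1/z = (2 - 0i)/4

1/z = 0.5000 + 0i


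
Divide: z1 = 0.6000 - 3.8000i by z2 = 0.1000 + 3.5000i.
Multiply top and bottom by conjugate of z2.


Conjugate of z2 = 0.1000 - 3.5000i
Numerator: (0.6000 - 3.8000i)(0.1000 - 3.5000i) = -13.2400 - 2.4800i
Denominator: 0.1^2 + 3.5^2 = 12.26
Result = (-13.2400 - 2.4800i)/12.26

-1.0799 - 0.2023i


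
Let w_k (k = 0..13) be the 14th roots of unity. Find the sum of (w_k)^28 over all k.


The roots are w_k = w^k with w = e^(2*pi*i/14), and (w^k)^28 = (w^28)^k.
So S = 1 + u + u^2 + ... + u^(13) with u = w^28.
28 = 2*14 + 0, so 28 is a multiple of 14 and u = (w^14)^2 = 1.
Every one of the 14 terms equals 1: S = 14

S = 14


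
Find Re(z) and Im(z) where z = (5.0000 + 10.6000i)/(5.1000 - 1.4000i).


Multiply by conjugate: (5.0000 + 10.6000i)(5.1000 + 1.4000i) / (5.1^2 + (-1.4)^2)
Numerator real = 5*5.1 + 10.6*(-1.4) = 10.66
Numerator imag = 10.6*5.1 - 5*(-1.4) = 61.06
Denominator = 27.97
Re(z) = 10.66/27.97 = 0.3811
Im(z) = 61.06/27.97 = 2.1831

Re(z) = 0.3811, Im(z) = 2.1831


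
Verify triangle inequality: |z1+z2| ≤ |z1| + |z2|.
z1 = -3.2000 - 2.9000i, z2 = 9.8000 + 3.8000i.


|z1| = sqrt((-3.2)^2 + (-2.9)^2) = sqrt(18.65) = 4.3186
|z2| = sqrt(9.8^2 + 3.8^2) = sqrt(110.48) = 10.5109
z1+z2 = 6.6000 + 0.9000i
|z1+z2| = sqrt(44.37) = 6.6611
|z1|+|z2| = 4.3186 + 10.5109 = 14.8295

|z1+z2| = 6.6611 ≤ |z1|+|z2| = 14.8295 (verified)


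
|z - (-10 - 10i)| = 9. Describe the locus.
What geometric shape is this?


|z - z0| = r is a circle with center z0 and radius r.
Center = (-10, -10), radius = 9

Circle with center (-10, -10) and radius 9


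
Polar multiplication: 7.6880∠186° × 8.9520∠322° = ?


r = 7.6880 * 8.9520 = 68.8230
theta = 186° + 322° = 508° = 148° (mod 360)

68.8230 cis(148°)


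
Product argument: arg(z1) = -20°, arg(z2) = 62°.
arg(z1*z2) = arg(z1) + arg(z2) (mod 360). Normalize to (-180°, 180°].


arg(z1*z2) = -20° + 62° = 42°
Normalized to (-180°, 180°]: 42°

42°


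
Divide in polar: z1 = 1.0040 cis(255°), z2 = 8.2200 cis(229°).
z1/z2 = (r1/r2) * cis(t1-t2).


r = 1.0040 / 8.2200 = 0.1221
theta = 255° - 229° = 26° = 26° (mod 360)

0.1221 cis(26°)


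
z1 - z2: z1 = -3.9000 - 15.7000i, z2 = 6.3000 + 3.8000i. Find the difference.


Real: -3.9 - 6.3 = -10.2
Imag: -15.7 - 3.8 = -19.5

-10.2000 - 19.5000i


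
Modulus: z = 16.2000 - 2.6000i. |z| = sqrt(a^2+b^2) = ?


|z| = sqrt(16.2^2 + (-2.6)^2) = sqrt(262.44 + 6.76) = sqrt(269.2) = 16.4073

|z| = 16.4073


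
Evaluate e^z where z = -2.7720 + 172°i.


e^-2.7720 = 0.0625
cos(172°) = -0.9903
sin(172°) = 0.1392
Real = 0.0625*(-0.9903) = -0.0619
Imag = 0.0625*0.1392 = 0.0087

-0.0619 + 0.0087i


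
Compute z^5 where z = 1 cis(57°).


r^5 = 1^5 = 1
n*theta = 5*57° = 285° = 285° (mod 360)
a = 1*cos(285°) = 0.2588
b = 1*sin(285°) = -0.9659

1 cis(285°) = 0.2588 - 0.9659i


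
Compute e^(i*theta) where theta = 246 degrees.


cos(246°) = -0.4067
sin(246°) = -0.9135

e^(i*246°) = -0.4067 - 0.9135i


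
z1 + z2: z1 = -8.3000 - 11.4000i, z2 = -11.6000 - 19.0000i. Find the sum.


Real: -8.3 - 11.6 = -19.9
Imag: -11.4 - 19 = -30.4

-19.9000 - 30.4000i


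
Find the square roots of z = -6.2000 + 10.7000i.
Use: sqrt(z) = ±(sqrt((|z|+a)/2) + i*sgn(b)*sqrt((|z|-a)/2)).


|z| = sqrt(38.44+114.49) = 12.3665
sqrt((|z|+a)/2) = sqrt((12.3665+(-6.2))/2) = sqrt(3.0832) = 1.7559
sqrt((|z|-a)/2) = sqrt((12.3665-(-6.2))/2) = sqrt(9.2832) = 3.0468

±(1.7559 + 3.0468i) i.e. 1.7559 + 3.0468i and -1.7559 - 3.0468i


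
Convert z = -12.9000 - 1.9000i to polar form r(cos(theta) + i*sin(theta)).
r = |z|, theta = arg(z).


r = sqrt(166.41+3.61) = sqrt(170.02) = 13.0392
theta = atan2(-1.9, -12.9) = -171.6213 degrees

r = 13.0392, theta = -171.6213 degrees


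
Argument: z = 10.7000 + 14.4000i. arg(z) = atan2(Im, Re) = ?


Re = 10.7, Im = 14.4
arg = atan2(14.4, 10.7) = 53.3856 degrees

arg(z) = 53.3856 degrees


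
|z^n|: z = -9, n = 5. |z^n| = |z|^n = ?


|z| = sqrt(81+0) = sqrt(81) = 9
|z^5| = |z|^5 = 9^5 = 59049

|z^5| = 59049


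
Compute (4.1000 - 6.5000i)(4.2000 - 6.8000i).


Real = 4.1*4.2 - (-6.5)*(-6.8) = 17.22 - 44.2 = -26.98
Imag = 4.1*(-6.8) + 4.2*(-6.5) = -27.88 - (27.3) = -55.18

-26.9800 - 55.1800i


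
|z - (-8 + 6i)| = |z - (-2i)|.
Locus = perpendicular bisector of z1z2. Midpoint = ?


Equal distances means the locus is the perpendicular bisector of z1 and z2.
Midpoint = ((-8+0)/2, (6+(-2))/2) = (-4.0000, 2.0000)

Perpendicular bisector through (-4.0000, 2.0000)


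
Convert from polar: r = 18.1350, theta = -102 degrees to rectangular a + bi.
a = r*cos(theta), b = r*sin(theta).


a = 18.1350*cos(-102°) = 18.1350*(-0.207912) = -3.7705
b = 18.1350*sin(-102°) = 18.1350*(-0.978148) = -17.7387

-3.7705 - 17.7387i


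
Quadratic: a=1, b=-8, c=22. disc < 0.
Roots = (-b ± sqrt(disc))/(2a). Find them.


disc = (-8)^2 - 4*1*22 = 64 - 88 = -24
sqrt(|disc|) = sqrt(24) = 4.8990
Real part = 8/(2*1) = 4.0000
Imag part = 4.8990/(2*1) = 2.4495

4.0000 ± 2.4495i


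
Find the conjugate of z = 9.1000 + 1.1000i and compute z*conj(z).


z_bar = 9.1000 - 1.1000i
z*z_bar = 9.1^2 + 1.1^2 = 82.81 + 1.21 = 84.02

z_bar = 9.1000 - 1.1000i, z*z_bar = 84.02


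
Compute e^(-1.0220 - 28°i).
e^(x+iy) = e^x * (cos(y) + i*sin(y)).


e^-1.0220 = 0.3599
cos(-28°) = 0.8829
sin(-28°) = -0.4695
Real = 0.3599*0.8829 = 0.3178
Imag = 0.3599*(-0.4695) = -0.1690

0.3178 - 0.1690i


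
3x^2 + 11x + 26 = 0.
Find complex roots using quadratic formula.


disc = 11^2 - 4*3*26 = 121 - 312 = -191
sqrt(|disc|) = sqrt(191) = 13.8203
Real part = -11/(2*3) = -1.8333
Imag part = 13.8203/(2*3) = 2.3034

-1.8333 ± 2.3034i


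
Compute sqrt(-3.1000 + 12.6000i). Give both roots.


|z| = sqrt(9.61+158.76) = 12.9757
sqrt((|z|+a)/2) = sqrt((12.9757+(-3.1))/2) = sqrt(4.9379) = 2.2221
sqrt((|z|-a)/2) = sqrt((12.9757-(-3.1))/2) = sqrt(8.0379) = 2.8351

±(2.2221 + 2.8351i) i.e. 2.2221 + 2.8351i and -2.2221 - 2.8351i


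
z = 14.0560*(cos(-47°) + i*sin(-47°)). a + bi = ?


a = 14.0560*cos(-47°) = 14.0560*0.682 = 9.5862
b = 14.0560*sin(-47°) = 14.0560*(-0.73135) = -10.2799

9.5862 - 10.2799i


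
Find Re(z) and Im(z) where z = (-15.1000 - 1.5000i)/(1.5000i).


Multiply by conjugate: (-15.1000 - 1.5000i)(-1.5000i) / (0^2 + 1.5^2)
Numerator real = -15.1*0 - (1.5)*1.5 = -2.25
Numerator imag = -1.5*0 - (-15.1)*1.5 = 22.65
Denominator = 2.25
Re(z) = -2.25/2.25 = -1.0000
Im(z) = 22.65/2.25 = 10.0667

Re(z) = -1.0000, Im(z) = 10.0667


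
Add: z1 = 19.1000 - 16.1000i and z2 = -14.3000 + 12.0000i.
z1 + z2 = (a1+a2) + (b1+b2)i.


Real: 19.1 - 14.3 = 4.8
Imag: -16.1 + 12 = -4.1

4.8000 - 4.1000i


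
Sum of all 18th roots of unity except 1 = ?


With w = e^(2*pi*i/18), all 18 of the 18th roots of unity w^0 = 1, w, ..., w^(17) sum to 0: 1 + w + ... + w^(17) = (1 - w^18)/(1 - w) = 0 since w^18 = 1, w ≠ 1.
Removing the root 1: w + w^2 + ... + w^(17) = 0 - 1 = -1

Sum = -1


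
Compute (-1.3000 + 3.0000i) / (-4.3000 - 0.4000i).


Conjugate of z2 = -4.3000 + 0.4000i
Numerator: (-1.3000 + 3.0000i)(-4.3000 + 0.4000i) = 4.3900 - 13.4200i
Denominator: (-4.3)^2 + (-0.4)^2 = 18.65
Result = (4.3900 - 13.4200i)/18.65

0.2354 - 0.7196i


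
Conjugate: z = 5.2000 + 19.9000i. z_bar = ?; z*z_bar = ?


z_bar = 5.2000 - 19.9000i
z*z_bar = 5.2^2 + 19.9^2 = 27.04 + 396.01 = 423.05

z_bar = 5.2000 - 19.9000i, z*z_bar = 423.05


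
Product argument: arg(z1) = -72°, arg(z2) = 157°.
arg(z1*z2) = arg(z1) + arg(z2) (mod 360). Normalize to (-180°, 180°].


arg(z1*z2) = -72° + 157° = 85°
Normalized to (-180°, 180°]: 85°

85°


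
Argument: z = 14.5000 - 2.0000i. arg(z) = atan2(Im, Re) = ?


Re = 14.5, Im = -2
arg = atan2(-2, 14.5) = -7.8533 degrees

arg(z) = -7.8533 degrees


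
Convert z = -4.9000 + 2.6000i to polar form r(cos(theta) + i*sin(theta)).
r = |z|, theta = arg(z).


r = sqrt(24.01+6.76) = sqrt(30.77) = 5.5471
theta = atan2(2.6, -4.9) = 152.0490 degrees

r = 5.5471, theta = 152.0490 degrees


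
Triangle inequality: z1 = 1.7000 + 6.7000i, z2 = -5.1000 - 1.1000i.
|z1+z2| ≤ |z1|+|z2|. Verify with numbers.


|z1| = sqrt(1.7^2 + 6.7^2) = sqrt(47.78) = 6.9123
|z2| = sqrt((-5.1)^2 + (-1.1)^2) = sqrt(27.22) = 5.2173
z1+z2 = -3.4000 + 5.6000i
|z1+z2| = sqrt(42.92) = 6.5513
|z1|+|z2| = 6.9123 + 5.2173 = 12.1296

|z1+z2| = 6.5513 ≤ |z1|+|z2| = 12.1296 (verified)


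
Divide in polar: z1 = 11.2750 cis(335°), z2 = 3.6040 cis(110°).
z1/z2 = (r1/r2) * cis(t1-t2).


r = 11.2750 / 3.6040 = 3.1285
theta = 335° - 110° = 225° = 225° (mod 360)

3.1285 cis(225°)


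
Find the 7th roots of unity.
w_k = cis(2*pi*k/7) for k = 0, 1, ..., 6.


The 7th roots of unity are cis(360k/7°) for k=0..6
Angle step = 360/7 = 51.4286°
Primitive root: cis(51.4286°)
Primitive root = 0.6235 + 0.7818i

7 roots at angles: 0°, 51.4286°, 102.8571°, 154.2857°, 205.7143°, 257.1429°, 308.5714°


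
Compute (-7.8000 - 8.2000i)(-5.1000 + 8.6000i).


Real = -7.8*(-5.1) - (-8.2)*8.6 = 39.78 - (-70.52) = 110.3
Imag = -7.8*8.6 - (5.1)*(-8.2) = -67.08 + 41.82 = -25.26

110.3000 - 25.2600i


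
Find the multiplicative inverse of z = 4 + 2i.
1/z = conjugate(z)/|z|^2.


|z|^2 = 16+4 = 20
1/z = (4 - 2i)/20

1/z = 0.2000 - 0.1000i


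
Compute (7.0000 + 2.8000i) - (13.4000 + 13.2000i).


Real: 7 - 13.4 = -6.4
Imag: 2.8 - 13.2 = -10.4

-6.4000 - 10.4000i


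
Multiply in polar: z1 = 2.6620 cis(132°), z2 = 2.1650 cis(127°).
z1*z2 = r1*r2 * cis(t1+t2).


r = 2.6620 * 2.1650 = 5.7632
theta = 132° + 127° = 259° = 259° (mod 360)

5.7632 cis(259°)


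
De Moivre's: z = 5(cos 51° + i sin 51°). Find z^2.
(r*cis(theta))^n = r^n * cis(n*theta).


r^2 = 5^2 = 25
n*theta = 2*51° = 102° = 102° (mod 360)
a = 25*cos(102°) = -5.1978
b = 25*sin(102°) = 24.4537

25 cis(102°) = -5.1978 + 24.4537i


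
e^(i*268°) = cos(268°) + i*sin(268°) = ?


cos(268°) = -0.0349
sin(268°) = -0.9994

e^(i*268°) = -0.0349 - 0.9994i


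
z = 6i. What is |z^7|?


|z| = sqrt(0+36) = sqrt(36) = 6
|z^7| = |z|^7 = 6^7 = 279936

|z^7| = 279936


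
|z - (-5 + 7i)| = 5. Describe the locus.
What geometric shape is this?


|z - z0| = r is a circle with center z0 and radius r.
Center = (-5, 7), radius = 5

Circle with center (-5, 7) and radius 5


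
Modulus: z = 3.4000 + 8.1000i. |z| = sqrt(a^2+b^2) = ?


|z| = sqrt(3.4^2 + 8.1^2) = sqrt(11.56 + 65.61) = sqrt(77.17) = 8.7846

|z| = 8.7846


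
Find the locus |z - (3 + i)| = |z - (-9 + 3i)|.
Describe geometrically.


Equal distances means the locus is the perpendicular bisector of z1 and z2.
Midpoint = ((3+(-9))/2, (1+3)/2) = (-3.0000, 2.0000)

Perpendicular bisector through (-3.0000, 2.0000)


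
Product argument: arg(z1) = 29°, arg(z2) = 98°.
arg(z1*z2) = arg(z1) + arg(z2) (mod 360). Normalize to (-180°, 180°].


arg(z1*z2) = 29° + 98° = 127°
Normalized to (-180°, 180°]: 127°

127°


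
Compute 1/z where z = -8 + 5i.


|z|^2 = 64+25 = 89
1/z = (-8 - 5i)/89

1/z = -0.0899 - 0.0562i


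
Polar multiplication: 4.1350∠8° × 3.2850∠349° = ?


r = 4.1350 * 3.2850 = 13.5835
theta = 8° + 349° = 357° = 357° (mod 360)

13.5835 cis(357°)


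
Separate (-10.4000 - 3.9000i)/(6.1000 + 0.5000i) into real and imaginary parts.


Multiply by conjugate: (-10.4000 - 3.9000i)(6.1000 - 0.5000i) / (6.1^2 + 0.5^2)
Numerator real = -10.4*6.1 - (3.9)*0.5 = -65.39
Numerator imag = -3.9*6.1 - (-10.4)*0.5 = -18.59
Denominator = 37.46
Re(z) = -65.39/37.46 = -1.7456
Im(z) = -18.59/37.46 = -0.4963

Re(z) = -1.7456, Im(z) = -0.4963


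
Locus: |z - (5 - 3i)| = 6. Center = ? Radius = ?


|z - z0| = r is a circle with center z0 and radius r.
Center = (5, -3), radius = 6

Circle with center (5, -3) and radius 6


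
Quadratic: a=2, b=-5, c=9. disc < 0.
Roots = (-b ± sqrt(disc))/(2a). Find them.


disc = (-5)^2 - 4*2*9 = 25 - 72 = -47
sqrt(|disc|) = sqrt(47) = 6.8557
Real part = 5/(2*2) = 1.2500
Imag part = 6.8557/(2*2) = 1.7139

1.2500 ± 1.7139i


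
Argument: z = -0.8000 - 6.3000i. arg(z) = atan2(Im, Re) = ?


Re = -0.8, Im = -6.3
arg = atan2(-6.3, -0.8) = -97.2369 degrees

arg(z) = -97.2369 degrees


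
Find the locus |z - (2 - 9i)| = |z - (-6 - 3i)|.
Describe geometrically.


Equal distances means the locus is the perpendicular bisector of z1 and z2.
Midpoint = ((2+(-6))/2, (-9+(-3))/2) = (-2.0000, -6.0000)

Perpendicular bisector through (-2.0000, -6.0000)


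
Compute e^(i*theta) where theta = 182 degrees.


cos(182°) = -0.9994
sin(182°) = -0.0349

e^(i*182°) = -0.9994 - 0.0349i


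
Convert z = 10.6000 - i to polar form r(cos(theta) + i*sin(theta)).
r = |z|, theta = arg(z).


r = sqrt(112.36+1) = sqrt(113.36) = 10.6471
theta = atan2(-1, 10.6) = -5.3893 degrees

r = 10.6471, theta = -5.3893 degrees


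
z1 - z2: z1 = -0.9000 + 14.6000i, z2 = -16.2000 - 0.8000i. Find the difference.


Real: -0.9 + 16.2 = 15.3
Imag: 14.6 + 0.8 = 15.4

15.3000 + 15.4000i


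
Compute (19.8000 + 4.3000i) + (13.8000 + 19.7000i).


Real: 19.8 + 13.8 = 33.6
Imag: 4.3 + 19.7 = 24

33.6000 + 24.0000i


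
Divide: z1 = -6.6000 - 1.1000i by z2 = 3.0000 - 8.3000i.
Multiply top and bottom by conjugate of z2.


Conjugate of z2 = 3.0000 + 8.3000i
Numerator: (-6.6000 - 1.1000i)(3.0000 + 8.3000i) = -10.6700 - 58.0800i
Denominator: 3^2 + (-8.3)^2 = 77.89
Result = (-10.6700 - 58.0800i)/77.89

-0.1370 - 0.7457i


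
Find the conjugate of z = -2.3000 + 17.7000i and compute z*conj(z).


z_bar = -2.3000 - 17.7000i
z*z_bar = (-2.3)^2 + 17.7^2 = 5.29 + 313.29 = 318.58

z_bar = -2.3000 - 17.7000i, z*z_bar = 318.58


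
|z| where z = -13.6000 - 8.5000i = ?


|z| = sqrt((-13.6)^2 + (-8.5)^2) = sqrt(184.96 + 72.25) = sqrt(257.21) = 16.0378

|z| = 16.0378


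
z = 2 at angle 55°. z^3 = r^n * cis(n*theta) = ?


r^3 = 2^3 = 8
n*theta = 3*55° = 165° = 165° (mod 360)
a = 8*cos(165°) = -7.7274
b = 8*sin(165°) = 2.0706

8 cis(165°) = -7.7274 + 2.0706i


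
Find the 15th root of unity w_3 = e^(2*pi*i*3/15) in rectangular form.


Angle = 360*3/15 = 72°
a = cos(72°) = 0.3090
b = sin(72°) = 0.9511

0.3090 + 0.9511i


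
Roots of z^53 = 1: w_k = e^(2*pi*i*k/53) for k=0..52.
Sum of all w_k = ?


The sum of all 53th roots of unity is 0.
Geometric series: (1 - w^53)/(1 - w) = (1-1)/(1-w) = 0 since w^53 = 1, w ≠ 1.
Alternatively: coefficient of z^52 in z^53 - 1 is 0.

0


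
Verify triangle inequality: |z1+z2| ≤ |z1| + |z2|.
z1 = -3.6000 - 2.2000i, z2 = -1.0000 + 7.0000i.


|z1| = sqrt((-3.6)^2 + (-2.2)^2) = sqrt(17.8) = 4.2190
|z2| = sqrt((-1)^2 + 7^2) = sqrt(50) = 7.0711
z1+z2 = -4.6000 + 4.8000i
|z1+z2| = sqrt(44.2) = 6.6483
|z1|+|z2| = 4.2190 + 7.0711 = 11.2901

|z1+z2| = 6.6483 ≤ |z1|+|z2| = 11.2901 (verified)


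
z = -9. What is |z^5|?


|z| = sqrt(81+0) = sqrt(81) = 9
|z^5| = |z|^5 = 9^5 = 59049

|z^5| = 59049


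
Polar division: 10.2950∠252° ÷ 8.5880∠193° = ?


r = 10.2950 / 8.5880 = 1.1988
theta = 252° - 193° = 59° = 59° (mod 360)

1.1988 cis(59°)


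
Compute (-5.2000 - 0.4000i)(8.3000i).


Real = -5.2*0 - (-0.4)*8.3 = 0 - (-3.32) = 3.32
Imag = -5.2*8.3 + 0*(-0.4) = -43.16 + 0 = -43.16

3.3200 - 43.1600i


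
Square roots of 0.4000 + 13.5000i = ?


|z| = sqrt(0.16+182.25) = 13.5059
sqrt((|z|+a)/2) = sqrt((13.5059+0.4)/2) = sqrt(6.9530) = 2.6368
sqrt((|z|-a)/2) = sqrt((13.5059-0.4)/2) = sqrt(6.5530) = 2.5599

±(2.6368 + 2.5599i) i.e. 2.6368 + 2.5599i and -2.6368 - 2.5599i


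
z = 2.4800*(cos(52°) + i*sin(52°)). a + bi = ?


a = 2.4800*cos(52°) = 2.4800*0.61566 = 1.5268
b = 2.4800*sin(52°) = 2.4800*0.78801 = 1.9543

1.5268 + 1.9543i


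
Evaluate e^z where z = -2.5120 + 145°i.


e^-2.5120 = 0.0811
cos(145°) = -0.8192
sin(145°) = 0.5736
Real = 0.0811*(-0.8192) = -0.0664
Imag = 0.0811*0.5736 = 0.0465

-0.0664 + 0.0465i


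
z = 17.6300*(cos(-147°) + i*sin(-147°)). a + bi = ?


a = 17.6300*cos(-147°) = 17.6300*(-0.83867) = -14.7858
b = 17.6300*sin(-147°) = 17.6300*(-0.54464) = -9.6020

-14.7858 - 9.6020i


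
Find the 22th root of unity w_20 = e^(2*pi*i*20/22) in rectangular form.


Angle = 360*20/22 = 327.2727°
a = cos(327.2727°) = 0.8413
b = sin(327.2727°) = -0.5406

0.8413 - 0.5406i


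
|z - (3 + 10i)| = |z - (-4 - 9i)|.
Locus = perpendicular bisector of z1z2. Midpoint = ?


Equal distances means the locus is the perpendicular bisector of z1 and z2.
Midpoint = ((3+(-4))/2, (10+(-9))/2) = (-0.5000, 0.5000)

Perpendicular bisector through (-0.5000, 0.5000)


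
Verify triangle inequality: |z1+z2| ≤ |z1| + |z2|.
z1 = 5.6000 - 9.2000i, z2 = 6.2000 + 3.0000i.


|z1| = sqrt(5.6^2 + (-9.2)^2) = sqrt(116) = 10.7703
|z2| = sqrt(6.2^2 + 3^2) = sqrt(47.44) = 6.8877
z1+z2 = 11.8000 - 6.2000i
|z1+z2| = sqrt(177.68) = 13.3297
|z1|+|z2| = 10.7703 + 6.8877 = 17.6580

|z1+z2| = 13.3297 ≤ |z1|+|z2| = 17.6580 (verified)


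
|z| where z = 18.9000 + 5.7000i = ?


|z| = sqrt(18.9^2 + 5.7^2) = sqrt(357.21 + 32.49) = sqrt(389.7) = 19.7408

|z| = 19.7408


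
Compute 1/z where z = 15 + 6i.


|z|^2 = 225+36 = 261
1/z = (15 - 6i)/261

1/z = 0.0575 - 0.0230i


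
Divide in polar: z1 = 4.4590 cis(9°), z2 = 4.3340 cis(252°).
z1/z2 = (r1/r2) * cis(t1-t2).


r = 4.4590 / 4.3340 = 1.0288
theta = 9° - 252° = -243° = 117° (mod 360)

1.0288 cis(117°)


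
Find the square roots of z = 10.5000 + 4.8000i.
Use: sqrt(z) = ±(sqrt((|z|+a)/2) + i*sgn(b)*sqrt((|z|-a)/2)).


|z| = sqrt(110.25+23.04) = 11.5451
sqrt((|z|+a)/2) = sqrt((11.5451+10.5)/2) = sqrt(11.0226) = 3.3200
sqrt((|z|-a)/2) = sqrt((11.5451-10.5)/2) = sqrt(0.5226) = 0.7229

±(3.3200 + 0.7229i) i.e. 3.3200 + 0.7229i and -3.3200 - 0.7229i


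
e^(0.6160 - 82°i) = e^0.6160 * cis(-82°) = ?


e^0.6160 = 1.8515
cos(-82°) = 0.1392
sin(-82°) = -0.9903
Real = 1.8515*0.1392 = 0.2577
Imag = 1.8515*(-0.9903) = -1.8335

0.2577 - 1.8335i


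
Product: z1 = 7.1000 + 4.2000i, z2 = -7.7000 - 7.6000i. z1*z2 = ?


Real = 7.1*(-7.7) - 4.2*(-7.6) = -54.67 - (-31.92) = -22.75
Imag = 7.1*(-7.6) - (7.7)*4.2 = -53.96 - (32.34) = -86.3

-22.7500 - 86.3000i


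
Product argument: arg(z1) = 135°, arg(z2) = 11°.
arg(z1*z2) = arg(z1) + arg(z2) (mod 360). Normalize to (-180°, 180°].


arg(z1*z2) = 135° + 11° = 146°
Normalized to (-180°, 180°]: 146°

146°


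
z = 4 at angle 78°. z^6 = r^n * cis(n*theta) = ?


r^6 = 4^6 = 4096
n*theta = 6*78° = 468° = 108° (mod 360)
a = 4096*cos(108°) = -1265.7336
b = 4096*sin(108°) = 3895.5275

4096 cis(108°) = -1265.7336 + 3895.5275i


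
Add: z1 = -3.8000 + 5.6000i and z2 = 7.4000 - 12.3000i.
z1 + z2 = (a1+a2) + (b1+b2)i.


Real: -3.8 + 7.4 = 3.6
Imag: 5.6 - 12.3 = -6.7

3.6000 - 6.7000i


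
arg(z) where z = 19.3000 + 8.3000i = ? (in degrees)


Re = 19.3, Im = 8.3
arg = atan2(8.3, 19.3) = 23.2702 degrees

arg(z) = 23.2702 degrees


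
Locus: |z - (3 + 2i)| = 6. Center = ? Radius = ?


|z - z0| = r is a circle with center z0 and radius r.
Center = (3, 2), radius = 6

Circle with center (3, 2) and radius 6


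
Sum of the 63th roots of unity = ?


The sum of all 63th roots of unity is 0.
Geometric series: (1 - w^63)/(1 - w) = (1-1)/(1-w) = 0 since w^63 = 1, w ≠ 1.
Alternatively: coefficient of z^62 in z^63 - 1 is 0.

0


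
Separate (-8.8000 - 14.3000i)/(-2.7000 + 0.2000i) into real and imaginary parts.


Multiply by conjugate: (-8.8000 - 14.3000i)(-2.7000 - 0.2000i) / ((-2.7)^2 + 0.2^2)
Numerator real = -8.8*(-2.7) - (14.3)*0.2 = 20.9
Numerator imag = -14.3*(-2.7) - (-8.8)*0.2 = 40.37
Denominator = 7.33
Re(z) = 20.9/7.33 = 2.8513
Im(z) = 40.37/7.33 = 5.5075

Re(z) = 2.8513, Im(z) = 5.5075


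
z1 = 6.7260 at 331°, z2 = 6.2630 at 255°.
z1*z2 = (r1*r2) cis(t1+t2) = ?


r = 6.7260 * 6.2630 = 42.1249
theta = 331° + 255° = 586° = 226° (mod 360)

42.1249 cis(226°)


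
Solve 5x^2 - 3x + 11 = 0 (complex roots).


disc = (-3)^2 - 4*5*11 = 9 - 220 = -211
sqrt(|disc|) = sqrt(211) = 14.5258
Real part = 3/(2*5) = 0.3000
Imag part = 14.5258/(2*5) = 1.4526

0.3000 ± 1.4526i


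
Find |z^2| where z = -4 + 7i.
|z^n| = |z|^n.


|z| = sqrt(16+49) = sqrt(65) = 8.0623
|z^2| = |z|^2 = (sqrt(65))^2 = 65

|z^2| = 65


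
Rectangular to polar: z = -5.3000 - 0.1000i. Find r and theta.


r = sqrt(28.09+0.01) = sqrt(28.1) = 5.3009
theta = atan2(-0.1, -5.3) = -178.9191 degrees

r = 5.3009, theta = -178.9191 degrees


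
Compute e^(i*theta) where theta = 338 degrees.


cos(338°) = 0.9272
sin(338°) = -0.3746

e^(i*338°) = 0.9272 - 0.3746i


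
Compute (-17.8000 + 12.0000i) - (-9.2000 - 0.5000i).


Real: -17.8 + 9.2 = -8.6
Imag: 12 + 0.5 = 12.5

-8.6000 + 12.5000i


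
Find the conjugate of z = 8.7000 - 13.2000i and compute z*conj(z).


z_bar = 8.7000 + 13.2000i
z*z_bar = 8.7^2 + (-13.2)^2 = 75.69 + 174.24 = 249.93

z_bar = 8.7000 + 13.2000i, z*z_bar = 249.93


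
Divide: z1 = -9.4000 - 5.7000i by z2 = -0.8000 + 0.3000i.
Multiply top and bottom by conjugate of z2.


Conjugate of z2 = -0.8000 - 0.3000i
Numerator: (-9.4000 - 5.7000i)(-0.8000 - 0.3000i) = 5.8100 + 7.3800i
Denominator: (-0.8)^2 + 0.3^2 = 0.73
Result = (5.8100 + 7.3800i)/0.73

7.9589 + 10.1096i


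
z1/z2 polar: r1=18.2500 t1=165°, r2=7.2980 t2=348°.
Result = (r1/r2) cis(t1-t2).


r = 18.2500 / 7.2980 = 2.5007
theta = 165° - 348° = -183° = 177° (mod 360)

2.5007 cis(177°)


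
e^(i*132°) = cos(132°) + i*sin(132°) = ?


cos(132°) = -0.6691
sin(132°) = 0.7431

e^(i*132°) = -0.6691 + 0.7431i


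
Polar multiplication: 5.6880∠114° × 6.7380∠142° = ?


r = 5.6880 * 6.7380 = 38.3257
theta = 114° + 142° = 256° = 256° (mod 360)

38.3257 cis(256°)


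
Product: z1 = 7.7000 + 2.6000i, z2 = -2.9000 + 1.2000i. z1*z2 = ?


Real = 7.7*(-2.9) - 2.6*1.2 = -22.33 - 3.12 = -25.45
Imag = 7.7*1.2 - (2.9)*2.6 = 9.24 - (7.54) = 1.7

-25.4500 + 1.7000i


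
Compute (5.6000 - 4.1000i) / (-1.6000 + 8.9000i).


Conjugate of z2 = -1.6000 - 8.9000i
Numerator: (5.6000 - 4.1000i)(-1.6000 - 8.9000i) = -45.4500 - 43.2800i
Denominator: (-1.6)^2 + 8.9^2 = 81.77
Result = (-45.4500 - 43.2800i)/81.77

-0.5558 - 0.5293i


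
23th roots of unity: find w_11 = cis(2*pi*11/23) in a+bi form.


Angle = 360*11/23 = 172.1739°
a = cos(172.1739°) = -0.9907
b = sin(172.1739°) = 0.1362

-0.9907 + 0.1362i


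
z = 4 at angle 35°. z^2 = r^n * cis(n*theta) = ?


r^2 = 4^2 = 16
n*theta = 2*35° = 70° = 70° (mod 360)
a = 16*cos(70°) = 5.4723
b = 16*sin(70°) = 15.0351

16 cis(70°) = 5.4723 + 15.0351i


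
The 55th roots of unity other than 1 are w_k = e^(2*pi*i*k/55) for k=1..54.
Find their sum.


With w = e^(2*pi*i/55), all 55 of the 55th roots of unity w^0 = 1, w, ..., w^(54) sum to 0: 1 + w + ... + w^(54) = (1 - w^55)/(1 - w) = 0 since w^55 = 1, w ≠ 1.
Removing the root 1: w + w^2 + ... + w^(54) = 0 - 1 = -1

Sum = -1


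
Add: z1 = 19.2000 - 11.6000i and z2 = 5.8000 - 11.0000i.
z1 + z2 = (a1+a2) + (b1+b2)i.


Real: 19.2 + 5.8 = 25
Imag: -11.6 - 11 = -22.6

25.0000 - 22.6000i


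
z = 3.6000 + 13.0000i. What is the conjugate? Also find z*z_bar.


z_bar = 3.6000 - 13.0000i
z*z_bar = 3.6^2 + 13^2 = 12.96 + 169 = 181.96

z_bar = 3.6000 - 13.0000i, z*z_bar = 181.96


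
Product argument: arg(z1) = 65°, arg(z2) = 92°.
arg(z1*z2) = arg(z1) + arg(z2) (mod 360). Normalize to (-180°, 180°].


arg(z1*z2) = 65° + 92° = 157°
Normalized to (-180°, 180°]: 157°

157°


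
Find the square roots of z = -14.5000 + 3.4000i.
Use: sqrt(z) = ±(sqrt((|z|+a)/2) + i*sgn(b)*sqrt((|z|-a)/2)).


|z| = sqrt(210.25+11.56) = 14.8933
sqrt((|z|+a)/2) = sqrt((14.8933+(-14.5))/2) = sqrt(0.1966) = 0.4434
sqrt((|z|-a)/2) = sqrt((14.8933-(-14.5))/2) = sqrt(14.6966) = 3.8336

±(0.4434 + 3.8336i) i.e. 0.4434 + 3.8336i and -0.4434 - 3.8336i


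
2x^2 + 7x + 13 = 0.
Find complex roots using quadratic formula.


disc = 7^2 - 4*2*13 = 49 - 104 = -55
sqrt(|disc|) = sqrt(55) = 7.4162
Real part = -7/(2*2) = -1.7500
Imag part = 7.4162/(2*2) = 1.8540

-1.7500 ± 1.8540i


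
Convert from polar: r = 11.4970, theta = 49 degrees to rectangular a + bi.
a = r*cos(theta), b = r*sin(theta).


a = 11.4970*cos(49°) = 11.4970*0.65606 = 7.5427
b = 11.4970*sin(49°) = 11.4970*0.75471 = 8.6769

7.5427 + 8.6769i


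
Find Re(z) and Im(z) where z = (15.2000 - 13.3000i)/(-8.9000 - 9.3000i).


Multiply by conjugate: (15.2000 - 13.3000i)(-8.9000 + 9.3000i) / ((-8.9)^2 + (-9.3)^2)
Numerator real = 15.2*(-8.9) - (13.3)*(-9.3) = -11.59
Numerator imag = -13.3*(-8.9) - 15.2*(-9.3) = 259.73
Denominator = 165.7
Re(z) = -11.59/165.7 = -0.0699
Im(z) = 259.73/165.7 = 1.5675

Re(z) = -0.0699, Im(z) = 1.5675


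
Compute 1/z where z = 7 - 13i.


|z|^2 = 49+169 = 218
1/z = (7 + 13i)/218

1/z = 0.0321 + 0.0596i


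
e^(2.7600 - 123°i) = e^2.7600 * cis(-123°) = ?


e^2.7600 = 15.79984
cos(-123°) = -0.54464
sin(-123°) = -0.83867
Real = 15.79984*(-0.54464) = -8.6052
Imag = 15.79984*(-0.83867) = -13.2509

-8.6052 - 13.2509i


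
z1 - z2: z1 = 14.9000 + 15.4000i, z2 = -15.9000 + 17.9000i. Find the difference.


Real: 14.9 + 15.9 = 30.8
Imag: 15.4 - 17.9 = -2.5

30.8000 - 2.5000i


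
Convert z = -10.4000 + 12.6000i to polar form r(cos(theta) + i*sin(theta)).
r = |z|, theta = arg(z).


r = sqrt(108.16+158.76) = sqrt(266.92) = 16.3377
theta = atan2(12.6, -10.4) = 129.5362 degrees

r = 16.3377, theta = 129.5362 degrees


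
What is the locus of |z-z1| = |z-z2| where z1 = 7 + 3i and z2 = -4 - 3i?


Equal distances means the locus is the perpendicular bisector of z1 and z2.
Midpoint = ((7+(-4))/2, (3+(-3))/2) = (1.5000, 0)

Perpendicular bisector through (1.5000, 0)


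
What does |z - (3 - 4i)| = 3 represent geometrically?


|z - z0| = r is a circle with center z0 and radius r.
Center = (3, -4), radius = 3

Circle with center (3, -4) and radius 3


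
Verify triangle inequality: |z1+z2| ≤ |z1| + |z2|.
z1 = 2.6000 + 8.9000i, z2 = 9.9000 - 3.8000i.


|z1| = sqrt(2.6^2 + 8.9^2) = sqrt(85.97) = 9.2720
|z2| = sqrt(9.9^2 + (-3.8)^2) = sqrt(112.45) = 10.6042
z1+z2 = 12.5000 + 5.1000i
|z1+z2| = sqrt(182.26) = 13.5004
|z1|+|z2| = 9.2720 + 10.6042 = 19.8762

|z1+z2| = 13.5004 ≤ |z1|+|z2| = 19.8762 (verified)


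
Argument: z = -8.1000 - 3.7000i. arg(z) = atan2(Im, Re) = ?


Re = -8.1, Im = -3.7
arg = atan2(-3.7, -8.1) = -155.4495 degrees

arg(z) = -155.4495 degrees


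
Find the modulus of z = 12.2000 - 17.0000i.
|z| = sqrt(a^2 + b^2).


|z| = sqrt(12.2^2 + (-17)^2) = sqrt(148.84 + 289) = sqrt(437.84) = 20.9246

|z| = 20.9246


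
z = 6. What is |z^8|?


|z| = sqrt(36+0) = sqrt(36) = 6
|z^8| = |z|^8 = 6^8 = 1679616

|z^8| = 1679616


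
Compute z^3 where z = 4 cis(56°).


r^3 = 4^3 = 64
n*theta = 3*56° = 168° = 168° (mod 360)
a = 64*cos(168°) = -62.6014
b = 64*sin(168°) = 13.3063

64 cis(168°) = -62.6014 + 13.3063i


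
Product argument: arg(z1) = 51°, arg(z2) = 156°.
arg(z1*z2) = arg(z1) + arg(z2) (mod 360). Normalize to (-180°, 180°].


arg(z1*z2) = 51° + 156° = 207°
Normalized to (-180°, 180°]: -153°

-153°


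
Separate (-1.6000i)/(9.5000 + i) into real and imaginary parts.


Multiply by conjugate: (-1.6000i)(9.5000 - i) / (9.5^2 + 1^2)
Numerator real = 0*9.5 - (1.6)*1 = -1.6
Numerator imag = -1.6*9.5 - 0*1 = -15.2
Denominator = 91.25
Re(z) = -1.6/91.25 = -0.0175
Im(z) = -15.2/91.25 = -0.1666

Re(z) = -0.0175, Im(z) = -0.1666


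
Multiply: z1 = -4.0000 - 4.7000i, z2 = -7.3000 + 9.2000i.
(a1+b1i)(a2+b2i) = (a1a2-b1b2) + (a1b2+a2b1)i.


Real = -4*(-7.3) - (-4.7)*9.2 = 29.2 - (-43.24) = 72.44
Imag = -4*9.2 - (7.3)*(-4.7) = -36.8 + 34.31 = -2.49

72.4400 - 2.4900i


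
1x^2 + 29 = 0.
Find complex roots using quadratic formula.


disc = 0^2 - 4*1*29 = 0 - 116 = -116
sqrt(|disc|) = sqrt(116) = 10.7703
Real part = 0/(2*1) = 0
Imag part = 10.7703/(2*1) = 5.3852

0 ± 5.3852i


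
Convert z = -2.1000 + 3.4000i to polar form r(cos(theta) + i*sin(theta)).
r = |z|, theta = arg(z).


r = sqrt(4.41+11.56) = sqrt(15.97) = 3.9962
theta = atan2(3.4, -2.1) = 121.7014 degrees

r = 3.9962, theta = 121.7014 degrees


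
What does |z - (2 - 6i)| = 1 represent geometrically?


|z - z0| = r is a circle with center z0 and radius r.
Center = (2, -6), radius = 1

Circle with center (2, -6) and radius 1


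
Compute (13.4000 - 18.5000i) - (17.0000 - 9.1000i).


Real: 13.4 - 17 = -3.6
Imag: -18.5 + 9.1 = -9.4

-3.6000 - 9.4000i


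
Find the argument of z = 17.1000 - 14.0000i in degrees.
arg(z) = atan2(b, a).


Re = 17.1, Im = -14
arg = atan2(-14, 17.1) = -39.3076 degrees

arg(z) = -39.3076 degrees


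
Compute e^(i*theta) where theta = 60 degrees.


cos(60°) = 0.5000
sin(60°) = 0.8660

e^(i*60°) = 0.5000 + 0.8660i


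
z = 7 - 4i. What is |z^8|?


|z| = sqrt(49+16) = sqrt(65) = 8.0623
|z^8| = |z|^8 = (sqrt(65))^8 = 65^4 = 17850625

|z^8| = 17850625


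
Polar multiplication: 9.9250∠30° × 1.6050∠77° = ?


r = 9.9250 * 1.6050 = 15.9296
theta = 30° + 77° = 107° = 107° (mod 360)

15.9296 cis(107°)


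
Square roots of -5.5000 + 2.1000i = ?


|z| = sqrt(30.25+4.41) = 5.8873
sqrt((|z|+a)/2) = sqrt((5.8873+(-5.5))/2) = sqrt(0.1936) = 0.4400
sqrt((|z|-a)/2) = sqrt((5.8873-(-5.5))/2) = sqrt(5.6936) = 2.3861

±(0.4400 + 2.3861i) i.e. 0.4400 + 2.3861i and -0.4400 - 2.3861i


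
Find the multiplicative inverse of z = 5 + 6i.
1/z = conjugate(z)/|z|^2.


|z|^2 = 25+36 = 61
1/z = (5 - 6i)/61

1/z = 0.0820 - 0.0984i


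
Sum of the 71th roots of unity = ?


The sum of all 71th roots of unity is 0.
Geometric series: (1 - w^71)/(1 - w) = (1-1)/(1-w) = 0 since w^71 = 1, w ≠ 1.
Alternatively: coefficient of z^70 in z^71 - 1 is 0.

0


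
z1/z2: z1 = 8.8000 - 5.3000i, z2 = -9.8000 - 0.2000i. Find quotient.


Conjugate of z2 = -9.8000 + 0.2000i
Numerator: (8.8000 - 5.3000i)(-9.8000 + 0.2000i) = -85.1800 + 53.7000i
Denominator: (-9.8)^2 + (-0.2)^2 = 96.08
Result = (-85.1800 + 53.7000i)/96.08

-0.8866 + 0.5589i


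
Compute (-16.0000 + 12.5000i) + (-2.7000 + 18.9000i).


Real: -16 - 2.7 = -18.7
Imag: 12.5 + 18.9 = 31.4

-18.7000 + 31.4000i


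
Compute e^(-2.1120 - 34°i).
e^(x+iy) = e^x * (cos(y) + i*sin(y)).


e^-2.1120 = 0.1210
cos(-34°) = 0.829
sin(-34°) = -0.5592
Real = 0.1210*0.829 = 0.1003
Imag = 0.1210*(-0.5592) = -0.0677

0.1003 - 0.0677i


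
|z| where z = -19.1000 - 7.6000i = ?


|z| = sqrt((-19.1)^2 + (-7.6)^2) = sqrt(364.81 + 57.76) = sqrt(422.57) = 20.5565

|z| = 20.5565


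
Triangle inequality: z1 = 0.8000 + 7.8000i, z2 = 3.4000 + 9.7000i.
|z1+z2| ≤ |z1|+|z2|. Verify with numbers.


|z1| = sqrt(0.8^2 + 7.8^2) = sqrt(61.48) = 7.8409
|z2| = sqrt(3.4^2 + 9.7^2) = sqrt(105.65) = 10.2786
z1+z2 = 4.2000 + 17.5000i
|z1+z2| = sqrt(323.89) = 17.9969
|z1|+|z2| = 7.8409 + 10.2786 = 18.1195

|z1+z2| = 17.9969 ≤ |z1|+|z2| = 18.1195 (verified)


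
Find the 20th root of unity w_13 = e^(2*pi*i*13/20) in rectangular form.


Angle = 360*13/20 = 234°
a = cos(234°) = -0.5878
b = sin(234°) = -0.8090

-0.5878 - 0.8090i


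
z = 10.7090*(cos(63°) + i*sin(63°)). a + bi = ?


a = 10.7090*cos(63°) = 10.7090*0.45399 = 4.8618
b = 10.7090*sin(63°) = 10.7090*0.89101 = 9.5418

4.8618 + 9.5418i


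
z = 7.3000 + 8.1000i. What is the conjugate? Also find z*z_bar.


z_bar = 7.3000 - 8.1000i
z*z_bar = 7.3^2 + 8.1^2 = 53.29 + 65.61 = 118.9

z_bar = 7.3000 - 8.1000i, z*z_bar = 118.9


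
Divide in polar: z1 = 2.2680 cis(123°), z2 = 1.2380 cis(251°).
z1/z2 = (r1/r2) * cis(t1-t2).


r = 2.2680 / 1.2380 = 1.8320
theta = 123° - 251° = -128° = 232° (mod 360)

1.8320 cis(232°)


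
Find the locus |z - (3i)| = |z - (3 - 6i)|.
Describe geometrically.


Equal distances means the locus is the perpendicular bisector of z1 and z2.
Midpoint = ((0+3)/2, (3+(-6))/2) = (1.5000, -1.5000)

Perpendicular bisector through (1.5000, -1.5000)


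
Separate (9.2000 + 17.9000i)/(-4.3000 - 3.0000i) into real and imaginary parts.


Multiply by conjugate: (9.2000 + 17.9000i)(-4.3000 + 3.0000i) / ((-4.3)^2 + (-3)^2)
Numerator real = 9.2*(-4.3) + 17.9*(-3) = -93.26
Numerator imag = 17.9*(-4.3) - 9.2*(-3) = -49.37
Denominator = 27.49
Re(z) = -93.26/27.49 = -3.3925
Im(z) = -49.37/27.49 = -1.7959

Re(z) = -3.3925, Im(z) = -1.7959


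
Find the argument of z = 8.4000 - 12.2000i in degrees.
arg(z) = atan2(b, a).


Re = 8.4, Im = -12.2
arg = atan2(-12.2, 8.4) = -55.4516 degrees

arg(z) = -55.4516 degrees


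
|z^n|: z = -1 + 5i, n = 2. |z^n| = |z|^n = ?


|z| = sqrt(1+25) = sqrt(26) = 5.0990
|z^2| = |z|^2 = (sqrt(26))^2 = 26

|z^2| = 26


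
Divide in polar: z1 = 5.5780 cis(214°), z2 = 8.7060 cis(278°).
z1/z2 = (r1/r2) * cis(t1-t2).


r = 5.5780 / 8.7060 = 0.6407
theta = 214° - 278° = -64° = 296° (mod 360)

0.6407 cis(296°)


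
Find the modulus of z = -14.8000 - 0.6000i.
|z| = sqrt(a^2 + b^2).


|z| = sqrt((-14.8)^2 + (-0.6)^2) = sqrt(219.04 + 0.36) = sqrt(219.4) = 14.8122

|z| = 14.8122


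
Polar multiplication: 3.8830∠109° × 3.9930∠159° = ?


r = 3.8830 * 3.9930 = 15.5048
theta = 109° + 159° = 268° = 268° (mod 360)

15.5048 cis(268°)


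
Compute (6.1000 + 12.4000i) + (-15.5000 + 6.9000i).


Real: 6.1 - 15.5 = -9.4
Imag: 12.4 + 6.9 = 19.3

-9.4000 + 19.3000i


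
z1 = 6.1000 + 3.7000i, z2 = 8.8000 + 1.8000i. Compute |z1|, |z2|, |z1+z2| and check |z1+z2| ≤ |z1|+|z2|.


|z1| = sqrt(6.1^2 + 3.7^2) = sqrt(50.9) = 7.1344
|z2| = sqrt(8.8^2 + 1.8^2) = sqrt(80.68) = 8.9822
z1+z2 = 14.9000 + 5.5000i
|z1+z2| = sqrt(252.26) = 15.8827
|z1|+|z2| = 7.1344 + 8.9822 = 16.1166

|z1+z2| = 15.8827 ≤ |z1|+|z2| = 16.1166 (verified)


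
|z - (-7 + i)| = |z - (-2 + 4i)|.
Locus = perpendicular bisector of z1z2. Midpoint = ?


Equal distances means the locus is the perpendicular bisector of z1 and z2.
Midpoint = ((-7+(-2))/2, (1+4)/2) = (-4.5000, 2.5000)

Perpendicular bisector through (-4.5000, 2.5000)


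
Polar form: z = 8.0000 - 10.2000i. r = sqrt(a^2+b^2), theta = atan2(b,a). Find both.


r = sqrt(64+104.04) = sqrt(168.04) = 12.9630
theta = atan2(-10.2, 8) = -51.8924 degrees

r = 12.9630, theta = -51.8924 degrees


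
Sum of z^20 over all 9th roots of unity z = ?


The roots are w_k = w^k with w = e^(2*pi*i/9), and (w^k)^20 = (w^20)^k.
So S = 1 + u + u^2 + ... + u^(8) with u = w^20.
20 = 2*9 + 2, so 20 is not a multiple of 9: u = (w^9)^2 * w^2 = w^2 ≠ 1 (w is a primitive 9th root), while u^9 = (w^9)^20 = 1.
Geometric series: S = (1 - u^9)/(1 - u) = (1 - 1)/(1 - u) = 0

S = 0


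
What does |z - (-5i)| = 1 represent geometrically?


|z - z0| = r is a circle with center z0 and radius r.
Center = (0, -5), radius = 1

Circle with center (0, -5) and radius 1


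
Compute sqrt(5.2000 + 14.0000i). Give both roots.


|z| = sqrt(27.04+196) = 14.9345
sqrt((|z|+a)/2) = sqrt((14.9345+5.2)/2) = sqrt(10.0673) = 3.1729
sqrt((|z|-a)/2) = sqrt((14.9345-5.2)/2) = sqrt(4.8673) = 2.2062

±(3.1729 + 2.2062i) i.e. 3.1729 + 2.2062i and -3.1729 - 2.2062i


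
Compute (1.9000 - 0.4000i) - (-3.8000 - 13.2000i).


Real: 1.9 + 3.8 = 5.7
Imag: -0.4 + 13.2 = 12.8

5.7000 + 12.8000i


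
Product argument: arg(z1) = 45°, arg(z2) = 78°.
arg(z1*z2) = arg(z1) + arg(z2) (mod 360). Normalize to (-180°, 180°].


arg(z1*z2) = 45° + 78° = 123°
Normalized to (-180°, 180°]: 123°

123°


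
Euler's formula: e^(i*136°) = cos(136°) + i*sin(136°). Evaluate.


cos(136°) = -0.7193
sin(136°) = 0.6947

e^(i*136°) = -0.7193 + 0.6947i


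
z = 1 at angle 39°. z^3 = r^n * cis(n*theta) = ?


r^3 = 1^3 = 1
n*theta = 3*39° = 117° = 117° (mod 360)
a = 1*cos(117°) = -0.4540
b = 1*sin(117°) = 0.8910

1 cis(117°) = -0.4540 + 0.8910i


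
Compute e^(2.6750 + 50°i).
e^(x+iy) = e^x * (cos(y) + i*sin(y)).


e^2.6750 = 14.5123
cos(50°) = 0.64279
sin(50°) = 0.766044
Real = 14.5123*0.64279 = 9.3284
Imag = 14.5123*0.766044 = 11.1171

9.3284 + 11.1171i


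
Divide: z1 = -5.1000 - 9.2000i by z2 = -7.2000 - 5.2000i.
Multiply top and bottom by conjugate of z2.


Conjugate of z2 = -7.2000 + 5.2000i
Numerator: (-5.1000 - 9.2000i)(-7.2000 + 5.2000i) = 84.5600 + 39.7200i
Denominator: (-7.2)^2 + (-5.2)^2 = 78.88
Result = (84.5600 + 39.7200i)/78.88

1.0720 + 0.5035i


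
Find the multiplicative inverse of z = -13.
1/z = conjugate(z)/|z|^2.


|z|^2 = 169+0 = 169
1/z = (-13 - 0i)/169

1/z = -0.0769 + 0i


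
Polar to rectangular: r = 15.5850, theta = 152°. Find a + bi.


a = 15.5850*cos(152°) = 15.5850*(-0.882948) = -13.7607
b = 15.5850*sin(152°) = 15.5850*0.46947 = 7.3167

-13.7607 + 7.3167i


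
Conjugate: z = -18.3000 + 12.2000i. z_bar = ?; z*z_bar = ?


z_bar = -18.3000 - 12.2000i
z*z_bar = (-18.3)^2 + 12.2^2 = 334.89 + 148.84 = 483.73

z_bar = -18.3000 - 12.2000i, z*z_bar = 483.73


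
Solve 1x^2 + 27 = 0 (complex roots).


disc = 0^2 - 4*1*27 = 0 - 108 = -108
sqrt(|disc|) = sqrt(108) = 10.3923
Real part = 0/(2*1) = 0
Imag part = 10.3923/(2*1) = 5.1962

0 ± 5.1962i
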